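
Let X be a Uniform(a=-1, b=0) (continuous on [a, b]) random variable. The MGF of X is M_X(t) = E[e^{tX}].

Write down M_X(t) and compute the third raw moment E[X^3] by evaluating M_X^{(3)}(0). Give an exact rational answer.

M_X(t) = (1 - e^(-t))/t
D^3[M](t) = (t^3 + 3*t^2 + 6*t - 6*e^(t) + 6)*e^(-t)/t^4

E[X^3] = D^3[M](0) = -1/4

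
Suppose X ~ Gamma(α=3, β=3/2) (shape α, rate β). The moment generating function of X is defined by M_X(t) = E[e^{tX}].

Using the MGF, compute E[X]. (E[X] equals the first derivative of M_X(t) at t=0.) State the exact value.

M_X(t) = 27/(8*(3/2 - t)^3)
D[M](t) = 162/(16*t^4 - 96*t^3 + 216*t^2 - 216*t + 81)

E[X] = D[M](0) = 2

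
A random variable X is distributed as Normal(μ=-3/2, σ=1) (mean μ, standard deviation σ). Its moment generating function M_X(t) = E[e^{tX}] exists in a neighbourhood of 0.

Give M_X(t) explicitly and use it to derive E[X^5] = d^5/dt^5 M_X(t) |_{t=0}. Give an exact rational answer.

E[X^5] = D^5[M](0) = -2043/32

M_X(t) = e^(t^2/2 - 3*t/2)
D^5[M](t) = (32*t^5*e^(t^2/2) - 240*t^4*e^(t^2/2) + 1040*t^3*e^(t^2/2) - 2520*t^2*e^(t^2/2) + 3450*t*e^(t^2/2) - 2043*e^(t^2/2))*e^(-3*t/2)/32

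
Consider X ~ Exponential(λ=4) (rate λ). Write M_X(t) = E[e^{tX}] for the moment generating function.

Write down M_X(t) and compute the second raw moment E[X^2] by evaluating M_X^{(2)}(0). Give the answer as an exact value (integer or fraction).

M_X(t) = 4/(4 - t)
D^2[M](t) = -8/(t^3 - 12*t^2 + 48*t - 64)

E[X^2] = D^2[M](0) = 1/8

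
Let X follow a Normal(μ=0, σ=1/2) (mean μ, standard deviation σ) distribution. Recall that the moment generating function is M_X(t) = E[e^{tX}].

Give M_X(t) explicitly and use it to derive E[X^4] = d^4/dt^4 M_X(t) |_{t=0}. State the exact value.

E[X^4] = D^4[M](0) = 3/16

M_X(t) = e^(t^2/8)
D^4[M](t) = t^4*e^(t^2/8)/256 + 3*t^2*e^(t^2/8)/32 + 3*e^(t^2/8)/16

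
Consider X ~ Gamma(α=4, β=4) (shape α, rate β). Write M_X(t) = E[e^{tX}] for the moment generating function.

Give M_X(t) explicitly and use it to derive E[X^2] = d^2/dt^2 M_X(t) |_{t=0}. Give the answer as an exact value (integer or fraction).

E[X^2] = M^(2)(0) = 5/4

M_X(t) = 256/(4 - t)^4
M^(2)(t) = 5120/(t^6 - 24*t^5 + 240*t^4 - 1280*t^3 + 3840*t^2 - 6144*t + 4096)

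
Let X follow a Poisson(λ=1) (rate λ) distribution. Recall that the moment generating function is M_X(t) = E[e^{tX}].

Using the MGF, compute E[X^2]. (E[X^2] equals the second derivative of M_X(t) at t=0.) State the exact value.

E[X^2] = d^2M/dt^2 |_{t=0} = 2

M_X(t) = e^(e^(t) - 1)
dM/dt = e^(-1)*e^(t)*e^(e^(t))
d^2M/dt^2 = (e^(2*t)*e^(e^(t)) + e^(t)*e^(e^(t)))*e^(-1)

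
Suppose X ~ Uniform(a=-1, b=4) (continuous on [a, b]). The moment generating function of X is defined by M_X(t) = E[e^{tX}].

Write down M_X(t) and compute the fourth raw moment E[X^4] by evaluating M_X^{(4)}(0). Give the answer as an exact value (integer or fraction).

E[X^4] = D^4[M](0) = 41

M_X(t) = (e^(4*t) - e^(-t))/(5*t)
D^4[M](t) = (256*t^4*e^(5*t) - t^4 - 256*t^3*e^(5*t) - 4*t^3 + 192*t^2*e^(5*t) - 12*t^2 - 96*t*e^(5*t) - 24*t + 24*e^(5*t) - 24)*e^(-t)/(5*t^5)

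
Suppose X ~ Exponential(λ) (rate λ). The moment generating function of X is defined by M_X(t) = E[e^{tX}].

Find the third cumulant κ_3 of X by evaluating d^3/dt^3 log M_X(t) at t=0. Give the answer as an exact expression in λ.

κ_3 = D^3[K](0) = 2/λ^3

M_X(t) = λ/(λ - t)
K_X(t) = log M_X(t) = log(λ) - log(λ - t)
D^3[K](t) = -2/(-λ^3 + 3*λ^2*t - 3*λ*t^2 + t^3)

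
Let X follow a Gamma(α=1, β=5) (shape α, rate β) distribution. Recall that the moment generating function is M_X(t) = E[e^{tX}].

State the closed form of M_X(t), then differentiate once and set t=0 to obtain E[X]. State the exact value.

M_X(t) = 5/(5 - t)
M′(t) = 5/(t^2 - 10*t + 25)

E[X] = M′(0) = 1/5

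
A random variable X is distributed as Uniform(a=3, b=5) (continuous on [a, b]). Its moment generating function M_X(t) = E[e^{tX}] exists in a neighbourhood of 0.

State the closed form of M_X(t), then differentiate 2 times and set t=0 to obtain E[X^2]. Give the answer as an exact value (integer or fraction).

E[X^2] = d^2M/dt^2 |_{t=0} = 49/3

M_X(t) = (e^(5*t) - e^(3*t))/(2*t)
dM/dt = (5*t*e^(5*t) - 3*t*e^(3*t) - e^(5*t) + e^(3*t))/(2*t^2)
d^2M/dt^2 = (25*t^2*e^(5*t) - 9*t^2*e^(3*t) - 10*t*e^(5*t) + 6*t*e^(3*t) + 2*e^(5*t) - 2*e^(3*t))/(2*t^3)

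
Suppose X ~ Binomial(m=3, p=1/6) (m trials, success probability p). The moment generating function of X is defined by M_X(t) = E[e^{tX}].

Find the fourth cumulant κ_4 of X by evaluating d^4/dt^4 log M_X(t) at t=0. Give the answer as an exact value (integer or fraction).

M_X(t) = (e^(t)/6 + 5/6)^3
K_X(t) = log M_X(t) = 3*log(e^(t)/6 + 5/6)
K^(4)(t) = (15*e^(3*t) - 300*e^(2*t) + 375*e^(t))/(e^(4*t) + 20*e^(3*t) + 150*e^(2*t) + 500*e^(t) + 625)

κ_4 = K^(4)(0) = 5/72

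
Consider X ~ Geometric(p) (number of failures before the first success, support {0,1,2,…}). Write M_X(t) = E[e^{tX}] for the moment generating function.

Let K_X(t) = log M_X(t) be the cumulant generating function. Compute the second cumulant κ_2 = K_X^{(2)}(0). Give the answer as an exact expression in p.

M_X(t) = p/(-(1 - p)*e^(t) + 1)
K_X(t) = log M_X(t) = log(p) - log(-(1 - p)*e^(t) + 1)
D^2[K](t) = (-p*e^(t) + e^(t))/(p^2*e^(2*t) - 2*p*e^(2*t) + 2*p*e^(t) + e^(2*t) - 2*e^(t) + 1)

κ_2 = D^2[K](0) = (1 - p)/p^2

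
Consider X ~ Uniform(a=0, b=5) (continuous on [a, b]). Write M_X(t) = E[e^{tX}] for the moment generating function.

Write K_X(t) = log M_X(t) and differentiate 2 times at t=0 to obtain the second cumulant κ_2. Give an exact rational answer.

κ_2 = D^2[K](0) = 25/12

M_X(t) = (e^(5*t) - 1)/(5*t)
K_X(t) = log M_X(t) = -log(t) + log(e^(5*t) - 1) - log(5)
D^2[K](t) = (-25*t^2*e^(5*t) + e^(10*t) - 2*e^(5*t) + 1)/(t^2*e^(10*t) - 2*t^2*e^(5*t) + t^2)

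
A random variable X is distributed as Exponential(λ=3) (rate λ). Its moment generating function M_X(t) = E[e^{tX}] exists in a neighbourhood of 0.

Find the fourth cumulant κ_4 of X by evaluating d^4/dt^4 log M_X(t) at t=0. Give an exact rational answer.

M_X(t) = 3/(3 - t)
K_X(t) = log M_X(t) = -log(3 - t) + log(3)
K^(4)(t) = 6/(t^4 - 12*t^3 + 54*t^2 - 108*t + 81)

κ_4 = K^(4)(0) = 2/27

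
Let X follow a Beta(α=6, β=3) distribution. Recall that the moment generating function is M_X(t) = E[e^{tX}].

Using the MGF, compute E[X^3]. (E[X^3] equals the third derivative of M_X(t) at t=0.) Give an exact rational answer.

M_X(t) = ₁F₁(6; 9; t)
M^(3)(t) = 56*₁F₁(9; 12; t)/165

E[X^3] = M^(3)(0) = 56/165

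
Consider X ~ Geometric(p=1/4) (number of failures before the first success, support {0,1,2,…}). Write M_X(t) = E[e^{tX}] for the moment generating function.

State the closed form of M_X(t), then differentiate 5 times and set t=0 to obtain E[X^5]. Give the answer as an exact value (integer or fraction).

M_X(t) = 1/(4*(1 - 3*e^(t)/4))
M′(t) = 3*e^(t)/(9*e^(2*t) - 24*e^(t) + 16)
M′′(t) = (-9*e^(2*t) - 12*e^(t))/(27*e^(3*t) - 108*e^(2*t) + 144*e^(t) - 64)
M′′′(t) = (27*e^(3*t) + 144*e^(2*t) + 48*e^(t))/(81*e^(4*t) - 432*e^(3*t) + 864*e^(2*t) - 768*e^(t) + 256)
M′′′′(t) = (-81*e^(4*t) - 1188*e^(3*t) - 1584*e^(2*t) - 192*e^(t))/(243*e^(5*t) - 1620*e^(4*t) + 4320*e^(3*t) - 5760*e^(2*t) + 3840*e^(t) - 1024)

E[X^5] = M′′′′′(0) = 52923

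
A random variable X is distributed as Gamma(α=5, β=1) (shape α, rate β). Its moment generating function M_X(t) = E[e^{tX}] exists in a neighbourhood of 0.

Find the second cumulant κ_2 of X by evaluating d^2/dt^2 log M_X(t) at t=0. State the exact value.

κ_2 = K′′(0) = 5

M_X(t) = (1 - t)^(-5)
K_X(t) = log M_X(t) = -5*log(1 - t)
K′(t) = -5/(t - 1)
K′′(t) = 5/(t^2 - 2*t + 1)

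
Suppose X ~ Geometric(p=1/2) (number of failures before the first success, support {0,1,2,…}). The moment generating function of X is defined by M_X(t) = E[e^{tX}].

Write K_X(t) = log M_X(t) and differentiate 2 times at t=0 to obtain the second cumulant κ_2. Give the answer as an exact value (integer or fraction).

κ_2 = K′′(0) = 2

M_X(t) = 1/(2*(1 - e^(t)/2))
K_X(t) = log M_X(t) = -log(1 - e^(t)/2) - log(2)
K′(t) = -e^(t)/(e^(t) - 2)
K′′(t) = 2*e^(t)/(e^(2*t) - 4*e^(t) + 4)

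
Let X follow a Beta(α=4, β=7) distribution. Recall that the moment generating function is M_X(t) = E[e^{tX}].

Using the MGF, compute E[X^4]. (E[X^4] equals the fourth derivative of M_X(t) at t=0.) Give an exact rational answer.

M_X(t) = ₁F₁(4; 11; t)
dM/dt = 4*₁F₁(5; 12; t)/11
d^2M/dt^2 = 5*₁F₁(6; 13; t)/33
d^3M/dt^3 = 10*₁F₁(7; 14; t)/143
d^4M/dt^4 = 5*₁F₁(8; 15; t)/143

E[X^4] = d^4M/dt^4 |_{t=0} = 5/143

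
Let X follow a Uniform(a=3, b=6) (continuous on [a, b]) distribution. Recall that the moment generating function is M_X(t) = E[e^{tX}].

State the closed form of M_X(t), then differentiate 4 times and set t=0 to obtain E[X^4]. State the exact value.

E[X^4] = d^4M/dt^4 |_{t=0} = 2511/5

M_X(t) = (e^(6*t) - e^(3*t))/(3*t)
dM/dt = (6*t*e^(6*t) - 3*t*e^(3*t) - e^(6*t) + e^(3*t))/(3*t^2)
d^2M/dt^2 = (36*t^2*e^(6*t) - 9*t^2*e^(3*t) - 12*t*e^(6*t) + 6*t*e^(3*t) + 2*e^(6*t) - 2*e^(3*t))/(3*t^3)
d^3M/dt^3 = (72*t^3*e^(6*t) - 9*t^3*e^(3*t) - 36*t^2*e^(6*t) + 9*t^2*e^(3*t) + 12*t*e^(6*t) - 6*t*e^(3*t) - 2*e^(6*t) + 2*e^(3*t))/t^4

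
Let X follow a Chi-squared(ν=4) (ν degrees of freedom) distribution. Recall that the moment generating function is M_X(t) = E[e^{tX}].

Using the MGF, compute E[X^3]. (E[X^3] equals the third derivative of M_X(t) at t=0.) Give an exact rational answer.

M_X(t) = (1 - 2*t)^(-2)
D^3[M](t) = -192/(32*t^5 - 80*t^4 + 80*t^3 - 40*t^2 + 10*t - 1)

E[X^3] = D^3[M](0) = 192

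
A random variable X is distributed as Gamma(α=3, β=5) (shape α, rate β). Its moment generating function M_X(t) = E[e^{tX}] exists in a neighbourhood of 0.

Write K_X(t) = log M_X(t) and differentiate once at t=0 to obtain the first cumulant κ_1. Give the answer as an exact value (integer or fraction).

M_X(t) = 125/(5 - t)^3
K_X(t) = log M_X(t) = -3*log(5 - t) + 3*log(5)
K′(t) = -3/(t - 5)

κ_1 = K′(0) = 3/5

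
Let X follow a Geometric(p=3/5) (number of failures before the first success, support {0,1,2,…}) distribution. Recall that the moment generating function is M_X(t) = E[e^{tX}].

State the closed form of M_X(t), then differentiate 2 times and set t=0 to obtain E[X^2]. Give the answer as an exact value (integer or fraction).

M_X(t) = 3/(5*(1 - 2*e^(t)/5))
dM/dt = 6*e^(t)/(4*e^(2*t) - 20*e^(t) + 25)
d^2M/dt^2 = (-12*e^(2*t) - 30*e^(t))/(8*e^(3*t) - 60*e^(2*t) + 150*e^(t) - 125)

E[X^2] = d^2M/dt^2 |_{t=0} = 14/9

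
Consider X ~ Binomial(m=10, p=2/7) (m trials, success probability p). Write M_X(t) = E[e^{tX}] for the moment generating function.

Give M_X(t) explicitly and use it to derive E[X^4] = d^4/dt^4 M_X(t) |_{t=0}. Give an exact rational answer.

M_X(t) = (2*e^(t)/7 + 5/7)^10

E[X^4] = M′′′′(0) = 64700/343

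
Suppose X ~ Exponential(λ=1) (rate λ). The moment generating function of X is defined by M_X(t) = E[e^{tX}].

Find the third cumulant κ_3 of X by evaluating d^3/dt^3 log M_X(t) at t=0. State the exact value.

κ_3 = K^(3)(0) = 2

M_X(t) = 1/(1 - t)
K_X(t) = log M_X(t) = -log(1 - t)
K^(3)(t) = -2/(t^3 - 3*t^2 + 3*t - 1)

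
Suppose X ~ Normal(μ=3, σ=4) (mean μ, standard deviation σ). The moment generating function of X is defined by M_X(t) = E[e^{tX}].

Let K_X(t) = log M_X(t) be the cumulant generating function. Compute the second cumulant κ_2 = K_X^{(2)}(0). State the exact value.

M_X(t) = e^(8*t^2 + 3*t)
K_X(t) = log M_X(t) = 8*t^2 + 3*t
dK/dt = 16*t + 3
d^2K/dt^2 = 16

κ_2 = d^2K/dt^2 |_{t=0} = 16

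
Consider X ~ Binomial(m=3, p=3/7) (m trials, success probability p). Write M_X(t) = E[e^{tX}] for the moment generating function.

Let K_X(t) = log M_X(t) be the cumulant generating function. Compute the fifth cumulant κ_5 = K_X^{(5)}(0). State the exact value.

κ_5 = K^(5)(0) = -3420/16807

M_X(t) = (3*e^(t)/7 + 4/7)^3
K_X(t) = log M_X(t) = 3*log(3*e^(t)/7 + 4/7)
K^(5)(t) = (-972*e^(4*t) + 14256*e^(3*t) - 19008*e^(2*t) + 2304*e^(t))/(243*e^(5*t) + 1620*e^(4*t) + 4320*e^(3*t) + 5760*e^(2*t) + 3840*e^(t) + 1024)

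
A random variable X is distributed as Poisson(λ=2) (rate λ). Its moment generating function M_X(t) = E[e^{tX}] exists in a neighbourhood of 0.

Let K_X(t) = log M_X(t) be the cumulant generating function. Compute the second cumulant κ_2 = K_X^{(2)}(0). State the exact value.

M_X(t) = e^(2*e^(t) - 2)
K_X(t) = log M_X(t) = 2*e^(t) - 2
D^2[K](t) = 2*e^(t)

κ_2 = D^2[K](0) = 2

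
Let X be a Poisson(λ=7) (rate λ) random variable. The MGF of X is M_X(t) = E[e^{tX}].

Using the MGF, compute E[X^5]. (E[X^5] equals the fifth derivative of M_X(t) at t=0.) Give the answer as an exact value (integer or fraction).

E[X^5] = D^5[M](0) = 50134

M_X(t) = e^(7*e^(t) - 7)
D^5[M](t) = (16807*e^(5*t)*e^(7*e^(t)) + 24010*e^(4*t)*e^(7*e^(t)) + 8575*e^(3*t)*e^(7*e^(t)) + 735*e^(2*t)*e^(7*e^(t)) + 7*e^(t)*e^(7*e^(t)))*e^(-7)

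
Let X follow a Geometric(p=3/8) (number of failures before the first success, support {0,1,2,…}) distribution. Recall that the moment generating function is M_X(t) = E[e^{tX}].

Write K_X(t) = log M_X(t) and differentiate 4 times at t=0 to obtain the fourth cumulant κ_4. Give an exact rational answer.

M_X(t) = 3/(8*(1 - 5*e^(t)/8))
K_X(t) = log M_X(t) = -log(1 - 5*e^(t)/8) - 3*log(2) + log(3)
dK/dt = -5*e^(t)/(5*e^(t) - 8)
d^2K/dt^2 = 40*e^(t)/(25*e^(2*t) - 80*e^(t) + 64)
d^3K/dt^3 = (-200*e^(2*t) - 320*e^(t))/(125*e^(3*t) - 600*e^(2*t) + 960*e^(t) - 512)
d^4K/dt^4 = (1000*e^(3*t) + 6400*e^(2*t) + 2560*e^(t))/(625*e^(4*t) - 4000*e^(3*t) + 9600*e^(2*t) - 10240*e^(t) + 4096)

κ_4 = d^4K/dt^4 |_{t=0} = 3320/27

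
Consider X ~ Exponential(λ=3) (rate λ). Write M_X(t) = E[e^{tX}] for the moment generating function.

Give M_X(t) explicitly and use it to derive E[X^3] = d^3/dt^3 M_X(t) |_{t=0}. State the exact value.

M_X(t) = 3/(3 - t)
M^(3)(t) = 18/(t^4 - 12*t^3 + 54*t^2 - 108*t + 81)

E[X^3] = M^(3)(0) = 2/9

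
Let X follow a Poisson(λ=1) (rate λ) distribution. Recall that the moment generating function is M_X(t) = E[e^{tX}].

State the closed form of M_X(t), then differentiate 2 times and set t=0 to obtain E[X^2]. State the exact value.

M_X(t) = e^(e^(t) - 1)
dM/dt = e^(-1)*e^(t)*e^(e^(t))
d^2M/dt^2 = (e^(2*t)*e^(e^(t)) + e^(t)*e^(e^(t)))*e^(-1)

E[X^2] = d^2M/dt^2 |_{t=0} = 2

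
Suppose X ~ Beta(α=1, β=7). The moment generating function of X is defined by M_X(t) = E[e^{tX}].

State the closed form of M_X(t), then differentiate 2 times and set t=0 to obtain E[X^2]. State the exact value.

E[X^2] = d^2M/dt^2 |_{t=0} = 1/36

M_X(t) = ₁F₁(1; 8; t)
dM/dt = ₁F₁(2; 9; t)/8
d^2M/dt^2 = ₁F₁(3; 10; t)/36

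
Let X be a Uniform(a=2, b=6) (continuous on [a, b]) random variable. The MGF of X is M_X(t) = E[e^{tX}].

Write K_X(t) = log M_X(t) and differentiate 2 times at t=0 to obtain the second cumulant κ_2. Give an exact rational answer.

κ_2 = D^2[K](0) = 4/3

M_X(t) = (e^(6*t) - e^(2*t))/(4*t)
K_X(t) = log M_X(t) = -log(t) + log(e^(6*t) - e^(2*t)) - 2*log(2)
D^2[K](t) = (-16*t^2*e^(4*t) + e^(8*t) - 2*e^(4*t) + 1)/(t^2*e^(8*t) - 2*t^2*e^(4*t) + t^2)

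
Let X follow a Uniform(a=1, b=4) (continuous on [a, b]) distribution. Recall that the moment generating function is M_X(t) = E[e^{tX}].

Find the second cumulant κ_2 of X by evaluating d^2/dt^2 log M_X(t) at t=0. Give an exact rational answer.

κ_2 = D^2[K](0) = 3/4

M_X(t) = (e^(4*t) - e^(t))/(3*t)
K_X(t) = log M_X(t) = -log(t) + log(e^(4*t) - e^(t)) - log(3)
D^2[K](t) = (-9*t^2*e^(3*t) + e^(6*t) - 2*e^(3*t) + 1)/(t^2*e^(6*t) - 2*t^2*e^(3*t) + t^2)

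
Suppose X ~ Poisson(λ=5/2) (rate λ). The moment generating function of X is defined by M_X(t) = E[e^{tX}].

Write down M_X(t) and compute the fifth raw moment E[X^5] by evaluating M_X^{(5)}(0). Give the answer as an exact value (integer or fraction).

M_X(t) = e^(5*e^(t)/2 - 5/2)
D^5[M](t) = (3125*e^(5*t)*e^(5*e^(t)/2) + 12500*e^(4*t)*e^(5*e^(t)/2) + 12500*e^(3*t)*e^(5*e^(t)/2) + 3000*e^(2*t)*e^(5*e^(t)/2) + 80*e^(t)*e^(5*e^(t)/2))*e^(-5/2)/32

E[X^5] = D^5[M](0) = 31205/32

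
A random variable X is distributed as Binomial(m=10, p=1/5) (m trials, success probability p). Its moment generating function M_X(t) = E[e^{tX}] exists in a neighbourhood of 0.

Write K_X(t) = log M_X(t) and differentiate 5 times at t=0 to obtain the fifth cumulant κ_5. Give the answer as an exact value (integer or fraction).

κ_5 = D^5[K](0) = -552/625

M_X(t) = (e^(t)/5 + 4/5)^10
K_X(t) = log M_X(t) = 10*log(e^(t)/5 + 4/5)
D^5[K](t) = (-40*e^(4*t) + 1760*e^(3*t) - 7040*e^(2*t) + 2560*e^(t))/(e^(5*t) + 20*e^(4*t) + 160*e^(3*t) + 640*e^(2*t) + 1280*e^(t) + 1024)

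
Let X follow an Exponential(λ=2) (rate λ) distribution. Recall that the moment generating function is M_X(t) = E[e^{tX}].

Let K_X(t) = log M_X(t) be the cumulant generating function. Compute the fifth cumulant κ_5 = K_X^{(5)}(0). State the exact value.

κ_5 = K′′′′′(0) = 3/4

M_X(t) = 2/(2 - t)
K_X(t) = log M_X(t) = -log(2 - t) + log(2)
K′(t) = -1/(t - 2)
K′′(t) = 1/(t^2 - 4*t + 4)
K′′′(t) = -2/(t^3 - 6*t^2 + 12*t - 8)
K′′′′(t) = 6/(t^4 - 8*t^3 + 24*t^2 - 32*t + 16)
K′′′′′(t) = -24/(t^5 - 10*t^4 + 40*t^3 - 80*t^2 + 80*t - 32)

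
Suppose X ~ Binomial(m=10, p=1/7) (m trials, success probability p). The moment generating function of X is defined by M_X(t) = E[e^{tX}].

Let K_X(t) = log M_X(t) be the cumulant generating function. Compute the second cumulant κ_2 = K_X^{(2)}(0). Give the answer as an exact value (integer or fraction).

M_X(t) = (e^(t)/7 + 6/7)^10
K_X(t) = log M_X(t) = 10*log(e^(t)/7 + 6/7)
D^2[K](t) = 60*e^(t)/(e^(2*t) + 12*e^(t) + 36)

κ_2 = D^2[K](0) = 60/49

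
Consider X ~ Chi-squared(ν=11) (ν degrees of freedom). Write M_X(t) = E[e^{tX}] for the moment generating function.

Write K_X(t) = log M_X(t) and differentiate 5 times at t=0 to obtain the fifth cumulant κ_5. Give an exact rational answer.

κ_5 = d^5K/dt^5 |_{t=0} = 4224

M_X(t) = (1 - 2*t)^(-11/2)
K_X(t) = log M_X(t) = -11*log(1 - 2*t)/2
dK/dt = -11/(2*t - 1)
d^2K/dt^2 = 22/(4*t^2 - 4*t + 1)
d^3K/dt^3 = -88/(8*t^3 - 12*t^2 + 6*t - 1)
d^4K/dt^4 = 528/(16*t^4 - 32*t^3 + 24*t^2 - 8*t + 1)
d^5K/dt^5 = -4224/(32*t^5 - 80*t^4 + 80*t^3 - 40*t^2 + 10*t - 1)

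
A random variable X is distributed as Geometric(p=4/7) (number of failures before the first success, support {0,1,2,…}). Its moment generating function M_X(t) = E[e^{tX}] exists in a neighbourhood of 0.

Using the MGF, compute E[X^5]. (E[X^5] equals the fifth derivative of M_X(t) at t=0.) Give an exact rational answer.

M_X(t) = 4/(7*(1 - 3*e^(t)/7))

E[X^5] = M^(5)(0) = 23721/128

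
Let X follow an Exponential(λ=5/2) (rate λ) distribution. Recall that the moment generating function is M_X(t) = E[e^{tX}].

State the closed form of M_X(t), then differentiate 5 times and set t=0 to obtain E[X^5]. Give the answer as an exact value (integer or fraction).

E[X^5] = M^(5)(0) = 768/625

M_X(t) = 5/(2*(5/2 - t))
M^(5)(t) = 19200/(64*t^6 - 960*t^5 + 6000*t^4 - 20000*t^3 + 37500*t^2 - 37500*t + 15625)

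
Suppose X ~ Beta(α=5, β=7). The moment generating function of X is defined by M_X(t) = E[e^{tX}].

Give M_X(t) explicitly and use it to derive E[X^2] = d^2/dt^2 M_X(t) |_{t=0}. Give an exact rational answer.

M_X(t) = ₁F₁(5; 12; t)
M′(t) = 5*₁F₁(6; 13; t)/12
M′′(t) = 5*₁F₁(7; 14; t)/26

E[X^2] = M′′(0) = 5/26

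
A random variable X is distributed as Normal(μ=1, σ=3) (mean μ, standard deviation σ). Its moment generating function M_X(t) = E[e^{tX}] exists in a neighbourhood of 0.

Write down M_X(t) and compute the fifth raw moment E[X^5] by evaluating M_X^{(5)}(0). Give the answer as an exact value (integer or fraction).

E[X^5] = D^5[M](0) = 1306

M_X(t) = e^(9*t^2/2 + t)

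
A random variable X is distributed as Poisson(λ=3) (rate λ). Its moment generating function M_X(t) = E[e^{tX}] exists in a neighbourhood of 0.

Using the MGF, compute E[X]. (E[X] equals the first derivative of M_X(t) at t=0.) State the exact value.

E[X] = dM/dt |_{t=0} = 3

M_X(t) = e^(3*e^(t) - 3)
dM/dt = 3*e^(-3)*e^(t)*e^(3*e^(t))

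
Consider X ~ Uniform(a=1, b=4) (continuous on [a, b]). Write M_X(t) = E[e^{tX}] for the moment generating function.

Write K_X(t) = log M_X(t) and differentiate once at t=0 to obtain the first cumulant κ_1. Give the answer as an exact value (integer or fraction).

M_X(t) = (e^(4*t) - e^(t))/(3*t)
K_X(t) = log M_X(t) = -log(t) + log(e^(4*t) - e^(t)) - log(3)
K′(t) = (4*t*e^(3*t) - t - e^(3*t) + 1)/(t*e^(3*t) - t)

κ_1 = K′(0) = 5/2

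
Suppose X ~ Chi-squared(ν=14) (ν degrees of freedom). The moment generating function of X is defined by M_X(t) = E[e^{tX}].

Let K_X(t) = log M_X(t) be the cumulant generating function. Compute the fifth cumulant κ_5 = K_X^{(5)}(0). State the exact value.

M_X(t) = (1 - 2*t)^(-7)
K_X(t) = log M_X(t) = -7*log(1 - 2*t)
dK/dt = -14/(2*t - 1)
d^2K/dt^2 = 28/(4*t^2 - 4*t + 1)
d^3K/dt^3 = -112/(8*t^3 - 12*t^2 + 6*t - 1)
d^4K/dt^4 = 672/(16*t^4 - 32*t^3 + 24*t^2 - 8*t + 1)
d^5K/dt^5 = -5376/(32*t^5 - 80*t^4 + 80*t^3 - 40*t^2 + 10*t - 1)

κ_5 = d^5K/dt^5 |_{t=0} = 5376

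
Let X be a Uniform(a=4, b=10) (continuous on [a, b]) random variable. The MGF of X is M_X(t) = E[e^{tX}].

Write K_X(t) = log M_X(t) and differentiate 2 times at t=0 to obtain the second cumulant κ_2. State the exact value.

κ_2 = K′′(0) = 3

M_X(t) = (e^(10*t) - e^(4*t))/(6*t)
K_X(t) = log M_X(t) = -log(t) + log(e^(10*t) - e^(4*t)) - log(6)
K′(t) = (10*t*e^(6*t) - 4*t - e^(6*t) + 1)/(t*e^(6*t) - t)
K′′(t) = (-36*t^2*e^(6*t) + e^(12*t) - 2*e^(6*t) + 1)/(t^2*e^(12*t) - 2*t^2*e^(6*t) + t^2)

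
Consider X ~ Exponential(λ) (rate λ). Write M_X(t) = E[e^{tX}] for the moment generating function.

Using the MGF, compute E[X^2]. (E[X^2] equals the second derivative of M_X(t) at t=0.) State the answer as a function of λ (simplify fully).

M_X(t) = λ/(λ - t)
M′(t) = λ/(λ^2 - 2*λ*t + t^2)
M′′(t) = -2*λ/(-λ^3 + 3*λ^2*t - 3*λ*t^2 + t^3)

E[X^2] = M′′(0) = 2/λ^2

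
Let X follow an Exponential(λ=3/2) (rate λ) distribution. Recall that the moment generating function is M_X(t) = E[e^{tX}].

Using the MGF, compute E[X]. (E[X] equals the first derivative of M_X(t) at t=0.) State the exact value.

M_X(t) = 3/(2*(3/2 - t))
dM/dt = 6/(4*t^2 - 12*t + 9)

E[X] = dM/dt |_{t=0} = 2/3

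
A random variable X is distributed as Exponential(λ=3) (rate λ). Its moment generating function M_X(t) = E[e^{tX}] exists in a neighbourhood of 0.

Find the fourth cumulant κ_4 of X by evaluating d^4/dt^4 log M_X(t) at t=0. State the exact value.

κ_4 = D^4[K](0) = 2/27

M_X(t) = 3/(3 - t)
K_X(t) = log M_X(t) = -log(3 - t) + log(3)
D^4[K](t) = 6/(t^4 - 12*t^3 + 54*t^2 - 108*t + 81)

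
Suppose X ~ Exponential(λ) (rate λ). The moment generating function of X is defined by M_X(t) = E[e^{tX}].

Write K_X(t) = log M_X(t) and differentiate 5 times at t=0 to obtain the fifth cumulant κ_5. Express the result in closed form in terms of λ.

κ_5 = d^5K/dt^5 |_{t=0} = 24/λ^5

M_X(t) = λ/(λ - t)
K_X(t) = log M_X(t) = log(λ) - log(λ - t)
dK/dt = -1/(-λ + t)
d^2K/dt^2 = 1/(λ^2 - 2*λ*t + t^2)
d^3K/dt^3 = -2/(-λ^3 + 3*λ^2*t - 3*λ*t^2 + t^3)
d^4K/dt^4 = 6/(λ^4 - 4*λ^3*t + 6*λ^2*t^2 - 4*λ*t^3 + t^4)
d^5K/dt^5 = -24/(-λ^5 + 5*λ^4*t - 10*λ^3*t^2 + 10*λ^2*t^3 - 5*λ*t^4 + t^5)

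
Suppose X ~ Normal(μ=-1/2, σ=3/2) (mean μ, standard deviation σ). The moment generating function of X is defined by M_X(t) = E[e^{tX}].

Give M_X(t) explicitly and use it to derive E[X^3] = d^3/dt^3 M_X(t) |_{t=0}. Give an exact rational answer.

M_X(t) = e^(9*t^2/8 - t/2)
dM/dt = 9*t*e^(-t/2)*e^(9*t^2/8)/4 - e^(-t/2)*e^(9*t^2/8)/2
d^2M/dt^2 = (81*t^2*e^(9*t^2/8) - 36*t*e^(9*t^2/8) + 40*e^(9*t^2/8))*e^(-t/2)/16
d^3M/dt^3 = (729*t^3*e^(9*t^2/8) - 486*t^2*e^(9*t^2/8) + 1080*t*e^(9*t^2/8) - 224*e^(9*t^2/8))*e^(-t/2)/64

E[X^3] = d^3M/dt^3 |_{t=0} = -7/2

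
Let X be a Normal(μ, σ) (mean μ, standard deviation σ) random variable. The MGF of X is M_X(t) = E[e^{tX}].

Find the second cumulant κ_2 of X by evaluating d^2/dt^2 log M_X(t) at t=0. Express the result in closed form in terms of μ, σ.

M_X(t) = e^(μ*t + σ^2*t^2/2)
K_X(t) = log M_X(t) = μ*t + σ^2*t^2/2
dK/dt = μ + σ^2*t
d^2K/dt^2 = σ^2

κ_2 = d^2K/dt^2 |_{t=0} = σ^2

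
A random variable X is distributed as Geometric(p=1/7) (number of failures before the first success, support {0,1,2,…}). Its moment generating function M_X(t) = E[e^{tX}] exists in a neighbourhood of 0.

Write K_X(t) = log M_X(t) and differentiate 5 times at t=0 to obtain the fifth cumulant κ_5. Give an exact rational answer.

κ_5 = K′′′′′(0) = 275730

M_X(t) = 1/(7*(1 - 6*e^(t)/7))
K_X(t) = log M_X(t) = -log(1 - 6*e^(t)/7) - log(7)
K′(t) = -6*e^(t)/(6*e^(t) - 7)
K′′(t) = 42*e^(t)/(36*e^(2*t) - 84*e^(t) + 49)
K′′′(t) = (-252*e^(2*t) - 294*e^(t))/(216*e^(3*t) - 756*e^(2*t) + 882*e^(t) - 343)
K′′′′(t) = (1512*e^(3*t) + 7056*e^(2*t) + 2058*e^(t))/(1296*e^(4*t) - 6048*e^(3*t) + 10584*e^(2*t) - 8232*e^(t) + 2401)
K′′′′′(t) = (-9072*e^(4*t) - 116424*e^(3*t) - 135828*e^(2*t) - 14406*e^(t))/(7776*e^(5*t) - 45360*e^(4*t) + 105840*e^(3*t) - 123480*e^(2*t) + 72030*e^(t) - 16807)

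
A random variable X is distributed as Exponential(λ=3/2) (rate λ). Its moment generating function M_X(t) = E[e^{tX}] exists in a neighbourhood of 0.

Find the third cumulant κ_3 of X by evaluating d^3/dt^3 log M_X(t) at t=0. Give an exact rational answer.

M_X(t) = 3/(2*(3/2 - t))
K_X(t) = log M_X(t) = -log(3/2 - t) - log(2) + log(3)
D^3[K](t) = -16/(8*t^3 - 36*t^2 + 54*t - 27)

κ_3 = D^3[K](0) = 16/27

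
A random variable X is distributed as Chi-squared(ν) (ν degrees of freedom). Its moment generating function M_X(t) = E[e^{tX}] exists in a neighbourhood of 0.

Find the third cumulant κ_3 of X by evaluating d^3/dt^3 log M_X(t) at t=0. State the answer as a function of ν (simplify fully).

κ_3 = K^(3)(0) = 8*ν

M_X(t) = (1 - 2*t)^(-ν/2)
K_X(t) = log M_X(t) = -ν*log(1 - 2*t)/2
K^(3)(t) = -8*ν/(8*t^3 - 12*t^2 + 6*t - 1)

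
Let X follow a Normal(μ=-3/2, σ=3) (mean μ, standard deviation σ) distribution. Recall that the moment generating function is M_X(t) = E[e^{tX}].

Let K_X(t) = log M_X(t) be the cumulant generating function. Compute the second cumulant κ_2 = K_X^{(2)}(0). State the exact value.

M_X(t) = e^(9*t^2/2 - 3*t/2)
K_X(t) = log M_X(t) = 9*t^2/2 - 3*t/2
dK/dt = 9*t - 3/2
d^2K/dt^2 = 9

κ_2 = d^2K/dt^2 |_{t=0} = 9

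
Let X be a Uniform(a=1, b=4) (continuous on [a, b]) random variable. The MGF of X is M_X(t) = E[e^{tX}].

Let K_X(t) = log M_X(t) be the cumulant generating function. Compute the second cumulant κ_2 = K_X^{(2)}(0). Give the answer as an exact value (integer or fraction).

M_X(t) = (e^(4*t) - e^(t))/(3*t)
K_X(t) = log M_X(t) = -log(t) + log(e^(4*t) - e^(t)) - log(3)
D^2[K](t) = (-9*t^2*e^(3*t) + e^(6*t) - 2*e^(3*t) + 1)/(t^2*e^(6*t) - 2*t^2*e^(3*t) + t^2)

κ_2 = D^2[K](0) = 3/4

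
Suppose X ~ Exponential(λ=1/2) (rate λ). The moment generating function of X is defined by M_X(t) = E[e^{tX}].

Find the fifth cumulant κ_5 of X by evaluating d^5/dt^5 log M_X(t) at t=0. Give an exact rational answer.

M_X(t) = 1/(2*(1/2 - t))
K_X(t) = log M_X(t) = -log(1/2 - t) - log(2)
K′(t) = -2/(2*t - 1)
K′′(t) = 4/(4*t^2 - 4*t + 1)
K′′′(t) = -16/(8*t^3 - 12*t^2 + 6*t - 1)
K′′′′(t) = 96/(16*t^4 - 32*t^3 + 24*t^2 - 8*t + 1)
K′′′′′(t) = -768/(32*t^5 - 80*t^4 + 80*t^3 - 40*t^2 + 10*t - 1)

κ_5 = K′′′′′(0) = 768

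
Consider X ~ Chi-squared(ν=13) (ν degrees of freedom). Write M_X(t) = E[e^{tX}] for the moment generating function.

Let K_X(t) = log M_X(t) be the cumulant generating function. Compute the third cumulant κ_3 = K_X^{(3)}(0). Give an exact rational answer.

M_X(t) = (1 - 2*t)^(-13/2)
K_X(t) = log M_X(t) = -13*log(1 - 2*t)/2
dK/dt = -13/(2*t - 1)
d^2K/dt^2 = 26/(4*t^2 - 4*t + 1)
d^3K/dt^3 = -104/(8*t^3 - 12*t^2 + 6*t - 1)

κ_3 = d^3K/dt^3 |_{t=0} = 104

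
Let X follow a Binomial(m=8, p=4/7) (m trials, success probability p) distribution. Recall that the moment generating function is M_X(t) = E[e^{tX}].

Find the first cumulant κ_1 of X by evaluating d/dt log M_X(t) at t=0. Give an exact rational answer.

M_X(t) = (4*e^(t)/7 + 3/7)^8
K_X(t) = log M_X(t) = 8*log(4*e^(t)/7 + 3/7)
D[K](t) = 32*e^(t)/(4*e^(t) + 3)

κ_1 = D[K](0) = 32/7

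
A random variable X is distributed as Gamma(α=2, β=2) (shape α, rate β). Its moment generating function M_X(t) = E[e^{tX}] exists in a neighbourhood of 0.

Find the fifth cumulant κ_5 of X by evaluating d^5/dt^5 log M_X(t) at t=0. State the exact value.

κ_5 = K^(5)(0) = 3/2

M_X(t) = 4/(2 - t)^2
K_X(t) = log M_X(t) = -2*log(2 - t) + 2*log(2)
K^(5)(t) = -48/(t^5 - 10*t^4 + 40*t^3 - 80*t^2 + 80*t - 32)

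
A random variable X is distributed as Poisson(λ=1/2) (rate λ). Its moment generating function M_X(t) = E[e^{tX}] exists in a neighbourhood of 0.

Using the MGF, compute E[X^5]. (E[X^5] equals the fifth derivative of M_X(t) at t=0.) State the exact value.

M_X(t) = e^(e^(t)/2 - 1/2)
M′(t) = e^(-1/2)*e^(t)*e^(e^(t)/2)/2
M′′(t) = (e^(2*t)*e^(e^(t)/2) + 2*e^(t)*e^(e^(t)/2))*e^(-1/2)/4
M′′′(t) = (e^(3*t)*e^(e^(t)/2) + 6*e^(2*t)*e^(e^(t)/2) + 4*e^(t)*e^(e^(t)/2))*e^(-1/2)/8
M′′′′(t) = (e^(4*t)*e^(e^(t)/2) + 12*e^(3*t)*e^(e^(t)/2) + 28*e^(2*t)*e^(e^(t)/2) + 8*e^(t)*e^(e^(t)/2))*e^(-1/2)/16
M′′′′′(t) = (e^(5*t)*e^(e^(t)/2) + 20*e^(4*t)*e^(e^(t)/2) + 100*e^(3*t)*e^(e^(t)/2) + 120*e^(2*t)*e^(e^(t)/2) + 16*e^(t)*e^(e^(t)/2))*e^(-1/2)/32

E[X^5] = M′′′′′(0) = 257/32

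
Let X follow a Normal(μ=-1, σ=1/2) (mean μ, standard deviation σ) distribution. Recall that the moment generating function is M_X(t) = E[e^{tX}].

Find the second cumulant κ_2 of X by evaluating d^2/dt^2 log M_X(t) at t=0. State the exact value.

κ_2 = K^(2)(0) = 1/4

M_X(t) = e^(t^2/8 - t)
K_X(t) = log M_X(t) = t^2/8 - t
K^(2)(t) = 1/4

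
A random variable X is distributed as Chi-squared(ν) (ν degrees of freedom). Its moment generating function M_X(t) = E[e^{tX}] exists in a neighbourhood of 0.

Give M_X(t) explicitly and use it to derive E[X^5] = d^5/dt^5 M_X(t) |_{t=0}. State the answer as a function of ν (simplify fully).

M_X(t) = (1 - 2*t)^(-ν/2)

E[X^5] = M^(5)(0) = ν*(ν^4 + 20*ν^3 + 140*ν^2 + 400*ν + 384)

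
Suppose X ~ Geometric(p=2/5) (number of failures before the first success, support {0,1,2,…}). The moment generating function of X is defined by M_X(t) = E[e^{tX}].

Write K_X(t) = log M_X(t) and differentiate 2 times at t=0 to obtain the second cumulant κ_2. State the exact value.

κ_2 = d^2K/dt^2 |_{t=0} = 15/4

M_X(t) = 2/(5*(1 - 3*e^(t)/5))
K_X(t) = log M_X(t) = -log(1 - 3*e^(t)/5) - log(5) + log(2)
dK/dt = -3*e^(t)/(3*e^(t) - 5)
d^2K/dt^2 = 15*e^(t)/(9*e^(2*t) - 30*e^(t) + 25)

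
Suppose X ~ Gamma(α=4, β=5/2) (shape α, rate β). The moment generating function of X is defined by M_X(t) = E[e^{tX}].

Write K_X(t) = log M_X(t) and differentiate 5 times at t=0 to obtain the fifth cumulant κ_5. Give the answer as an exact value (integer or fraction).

M_X(t) = 625/(16*(5/2 - t)^4)
K_X(t) = log M_X(t) = -4*log(5/2 - t) - 4*log(2) + 4*log(5)
dK/dt = -8/(2*t - 5)
d^2K/dt^2 = 16/(4*t^2 - 20*t + 25)
d^3K/dt^3 = -64/(8*t^3 - 60*t^2 + 150*t - 125)
d^4K/dt^4 = 384/(16*t^4 - 160*t^3 + 600*t^2 - 1000*t + 625)
d^5K/dt^5 = -3072/(32*t^5 - 400*t^4 + 2000*t^3 - 5000*t^2 + 6250*t - 3125)

κ_5 = d^5K/dt^5 |_{t=0} = 3072/3125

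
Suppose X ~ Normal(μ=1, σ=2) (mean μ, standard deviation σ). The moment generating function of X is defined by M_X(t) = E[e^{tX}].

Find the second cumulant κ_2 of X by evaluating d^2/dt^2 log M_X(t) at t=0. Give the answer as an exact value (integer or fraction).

M_X(t) = e^(2*t^2 + t)
K_X(t) = log M_X(t) = 2*t^2 + t
K′(t) = 4*t + 1
K′′(t) = 4

κ_2 = K′′(0) = 4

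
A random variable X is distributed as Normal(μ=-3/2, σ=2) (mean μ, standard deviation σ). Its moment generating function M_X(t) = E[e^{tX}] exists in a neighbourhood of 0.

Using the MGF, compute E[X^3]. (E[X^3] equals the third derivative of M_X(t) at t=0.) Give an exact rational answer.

E[X^3] = M^(3)(0) = -171/8

M_X(t) = e^(2*t^2 - 3*t/2)
M^(3)(t) = (512*t^3*e^(2*t^2) - 576*t^2*e^(2*t^2) + 600*t*e^(2*t^2) - 171*e^(2*t^2))*e^(-3*t/2)/8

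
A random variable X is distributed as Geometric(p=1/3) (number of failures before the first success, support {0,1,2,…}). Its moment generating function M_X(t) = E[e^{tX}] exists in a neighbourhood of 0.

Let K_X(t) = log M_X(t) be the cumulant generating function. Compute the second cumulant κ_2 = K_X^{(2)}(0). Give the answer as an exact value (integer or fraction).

κ_2 = D^2[K](0) = 6

M_X(t) = 1/(3*(1 - 2*e^(t)/3))
K_X(t) = log M_X(t) = -log(1 - 2*e^(t)/3) - log(3)
D^2[K](t) = 6*e^(t)/(4*e^(2*t) - 12*e^(t) + 9)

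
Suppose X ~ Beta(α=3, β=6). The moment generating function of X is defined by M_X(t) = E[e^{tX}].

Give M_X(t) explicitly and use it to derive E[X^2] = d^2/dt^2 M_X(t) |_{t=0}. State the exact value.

M_X(t) = ₁F₁(3; 9; t)
D^2[M](t) = 2*₁F₁(5; 11; t)/15

E[X^2] = D^2[M](0) = 2/15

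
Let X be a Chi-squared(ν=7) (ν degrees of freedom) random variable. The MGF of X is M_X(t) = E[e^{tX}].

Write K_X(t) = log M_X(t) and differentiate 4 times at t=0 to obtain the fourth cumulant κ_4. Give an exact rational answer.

M_X(t) = (1 - 2*t)^(-7/2)
K_X(t) = log M_X(t) = -7*log(1 - 2*t)/2
dK/dt = -7/(2*t - 1)
d^2K/dt^2 = 14/(4*t^2 - 4*t + 1)
d^3K/dt^3 = -56/(8*t^3 - 12*t^2 + 6*t - 1)
d^4K/dt^4 = 336/(16*t^4 - 32*t^3 + 24*t^2 - 8*t + 1)

κ_4 = d^4K/dt^4 |_{t=0} = 336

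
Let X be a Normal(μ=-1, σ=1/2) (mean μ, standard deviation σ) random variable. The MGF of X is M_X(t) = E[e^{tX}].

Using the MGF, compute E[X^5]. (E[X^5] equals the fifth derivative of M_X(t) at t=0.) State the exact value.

E[X^5] = D^5[M](0) = -71/16

M_X(t) = e^(t^2/8 - t)
D^5[M](t) = (t^5*e^(t^2/8) - 20*t^4*e^(t^2/8) + 200*t^3*e^(t^2/8) - 1120*t^2*e^(t^2/8) + 3440*t*e^(t^2/8) - 4544*e^(t^2/8))*e^(-t)/1024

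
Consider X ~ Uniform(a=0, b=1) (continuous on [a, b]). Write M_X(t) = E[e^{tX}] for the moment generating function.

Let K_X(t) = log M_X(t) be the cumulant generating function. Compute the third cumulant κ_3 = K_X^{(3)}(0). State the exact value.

κ_3 = d^3K/dt^3 |_{t=0} = 0

M_X(t) = (e^(t) - 1)/t
K_X(t) = log M_X(t) = -log(t) + log(e^(t) - 1)
dK/dt = (t*e^(t) - e^(t) + 1)/(t*e^(t) - t)
d^2K/dt^2 = (-t^2*e^(t) + e^(2*t) - 2*e^(t) + 1)/(t^2*e^(2*t) - 2*t^2*e^(t) + t^2)
d^3K/dt^3 = (t^3*e^(2*t) + t^3*e^(t) - 2*e^(3*t) + 6*e^(2*t) - 6*e^(t) + 2)/(t^3*e^(3*t) - 3*t^3*e^(2*t) + 3*t^3*e^(t) - t^3)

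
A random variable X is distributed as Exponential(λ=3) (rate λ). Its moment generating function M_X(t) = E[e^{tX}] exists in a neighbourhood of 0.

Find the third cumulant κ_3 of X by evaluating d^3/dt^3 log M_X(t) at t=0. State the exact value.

κ_3 = D^3[K](0) = 2/27

M_X(t) = 3/(3 - t)
K_X(t) = log M_X(t) = -log(3 - t) + log(3)
D^3[K](t) = -2/(t^3 - 9*t^2 + 27*t - 27)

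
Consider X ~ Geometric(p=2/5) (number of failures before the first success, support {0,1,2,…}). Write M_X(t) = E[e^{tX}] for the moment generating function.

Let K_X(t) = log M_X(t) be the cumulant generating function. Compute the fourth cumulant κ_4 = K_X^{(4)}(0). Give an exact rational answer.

M_X(t) = 2/(5*(1 - 3*e^(t)/5))
K_X(t) = log M_X(t) = -log(1 - 3*e^(t)/5) - log(5) + log(2)
D^4[K](t) = (135*e^(3*t) + 900*e^(2*t) + 375*e^(t))/(81*e^(4*t) - 540*e^(3*t) + 1350*e^(2*t) - 1500*e^(t) + 625)

κ_4 = D^4[K](0) = 705/8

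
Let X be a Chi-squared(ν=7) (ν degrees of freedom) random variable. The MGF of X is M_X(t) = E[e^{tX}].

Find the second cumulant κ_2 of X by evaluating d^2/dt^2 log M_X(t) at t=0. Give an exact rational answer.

κ_2 = d^2K/dt^2 |_{t=0} = 14

M_X(t) = (1 - 2*t)^(-7/2)
K_X(t) = log M_X(t) = -7*log(1 - 2*t)/2
dK/dt = -7/(2*t - 1)
d^2K/dt^2 = 14/(4*t^2 - 4*t + 1)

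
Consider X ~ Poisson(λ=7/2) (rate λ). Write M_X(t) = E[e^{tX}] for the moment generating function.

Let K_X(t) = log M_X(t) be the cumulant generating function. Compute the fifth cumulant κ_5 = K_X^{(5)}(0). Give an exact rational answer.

κ_5 = K^(5)(0) = 7/2

M_X(t) = e^(7*e^(t)/2 - 7/2)
K_X(t) = log M_X(t) = 7*e^(t)/2 - 7/2
K^(5)(t) = 7*e^(t)/2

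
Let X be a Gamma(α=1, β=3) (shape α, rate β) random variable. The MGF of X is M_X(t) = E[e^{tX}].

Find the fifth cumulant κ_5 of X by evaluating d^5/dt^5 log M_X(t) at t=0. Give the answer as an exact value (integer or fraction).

M_X(t) = 3/(3 - t)
K_X(t) = log M_X(t) = -log(3 - t) + log(3)
D^5[K](t) = -24/(t^5 - 15*t^4 + 90*t^3 - 270*t^2 + 405*t - 243)

κ_5 = D^5[K](0) = 8/81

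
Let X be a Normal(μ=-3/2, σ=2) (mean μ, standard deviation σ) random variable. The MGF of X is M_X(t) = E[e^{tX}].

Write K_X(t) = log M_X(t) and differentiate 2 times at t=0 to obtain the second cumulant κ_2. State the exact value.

M_X(t) = e^(2*t^2 - 3*t/2)
K_X(t) = log M_X(t) = 2*t^2 - 3*t/2
K′(t) = 4*t - 3/2
K′′(t) = 4

κ_2 = K′′(0) = 4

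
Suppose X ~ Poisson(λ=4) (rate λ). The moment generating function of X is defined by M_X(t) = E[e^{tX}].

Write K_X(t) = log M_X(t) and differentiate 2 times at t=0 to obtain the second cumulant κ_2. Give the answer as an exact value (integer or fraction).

M_X(t) = e^(4*e^(t) - 4)
K_X(t) = log M_X(t) = 4*e^(t) - 4
D^2[K](t) = 4*e^(t)

κ_2 = D^2[K](0) = 4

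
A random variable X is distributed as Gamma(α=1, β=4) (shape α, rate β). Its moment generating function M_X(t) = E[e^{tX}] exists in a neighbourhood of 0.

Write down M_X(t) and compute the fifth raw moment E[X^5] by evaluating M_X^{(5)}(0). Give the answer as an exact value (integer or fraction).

M_X(t) = 4/(4 - t)
dM/dt = 4/(t^2 - 8*t + 16)
d^2M/dt^2 = -8/(t^3 - 12*t^2 + 48*t - 64)
d^3M/dt^3 = 24/(t^4 - 16*t^3 + 96*t^2 - 256*t + 256)
d^4M/dt^4 = -96/(t^5 - 20*t^4 + 160*t^3 - 640*t^2 + 1280*t - 1024)
d^5M/dt^5 = 480/(t^6 - 24*t^5 + 240*t^4 - 1280*t^3 + 3840*t^2 - 6144*t + 4096)

E[X^5] = d^5M/dt^5 |_{t=0} = 15/128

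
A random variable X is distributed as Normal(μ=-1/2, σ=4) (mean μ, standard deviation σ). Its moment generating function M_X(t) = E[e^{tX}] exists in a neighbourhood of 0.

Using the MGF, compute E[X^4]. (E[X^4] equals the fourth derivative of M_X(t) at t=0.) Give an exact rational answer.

E[X^4] = d^4M/dt^4 |_{t=0} = 12673/16

M_X(t) = e^(8*t^2 - t/2)
dM/dt = 16*t*e^(-t/2)*e^(8*t^2) - e^(-t/2)*e^(8*t^2)/2
d^2M/dt^2 = (1024*t^2*e^(8*t^2) - 64*t*e^(8*t^2) + 65*e^(8*t^2))*e^(-t/2)/4
d^3M/dt^3 = (32768*t^3*e^(8*t^2) - 3072*t^2*e^(8*t^2) + 6240*t*e^(8*t^2) - 193*e^(8*t^2))*e^(-t/2)/8
d^4M/dt^4 = (1048576*t^4*e^(8*t^2) - 131072*t^3*e^(8*t^2) + 399360*t^2*e^(8*t^2) - 24704*t*e^(8*t^2) + 12673*e^(8*t^2))*e^(-t/2)/16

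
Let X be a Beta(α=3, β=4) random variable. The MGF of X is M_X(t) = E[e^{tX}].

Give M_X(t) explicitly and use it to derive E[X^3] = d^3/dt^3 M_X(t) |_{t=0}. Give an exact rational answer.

E[X^3] = M^(3)(0) = 5/42

M_X(t) = ₁F₁(3; 7; t)
M^(3)(t) = 5*₁F₁(6; 10; t)/42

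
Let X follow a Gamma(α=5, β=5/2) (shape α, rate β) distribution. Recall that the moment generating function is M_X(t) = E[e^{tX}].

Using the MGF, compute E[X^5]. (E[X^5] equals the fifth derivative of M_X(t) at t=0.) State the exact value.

E[X^5] = M′′′′′(0) = 96768/625

M_X(t) = 3125/(32*(5/2 - t)^5)
M′(t) = 31250/(64*t^6 - 960*t^5 + 6000*t^4 - 20000*t^3 + 37500*t^2 - 37500*t + 15625)
M′′(t) = -375000/(128*t^7 - 2240*t^6 + 16800*t^5 - 70000*t^4 + 175000*t^3 - 262500*t^2 + 218750*t - 78125)
M′′′(t) = 5250000/(256*t^8 - 5120*t^7 + 44800*t^6 - 224000*t^5 + 700000*t^4 - 1400000*t^3 + 1750000*t^2 - 1250000*t + 390625)
M′′′′(t) = -84000000/(512*t^9 - 11520*t^8 + 115200*t^7 - 672000*t^6 + 2520000*t^5 - 6300000*t^4 + 10500000*t^3 - 11250000*t^2 + 7031250*t - 1953125)
M′′′′′(t) = 1512000000/(1024*t^10 - 25600*t^9 + 288000*t^8 - 1920000*t^7 + 8400000*t^6 - 25200000*t^5 + 52500000*t^4 - 75000000*t^3 + 70312500*t^2 - 39062500*t + 9765625)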